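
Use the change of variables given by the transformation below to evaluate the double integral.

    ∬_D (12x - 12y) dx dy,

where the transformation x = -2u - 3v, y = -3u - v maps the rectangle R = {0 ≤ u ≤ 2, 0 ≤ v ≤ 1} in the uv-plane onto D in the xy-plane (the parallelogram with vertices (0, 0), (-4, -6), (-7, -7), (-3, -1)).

Compute the Jacobian determinant of (x, y) with respect to (u, v):

    ∂(x,y)/∂(u,v) = | -2  -3 | = (-2)(-1) - (-3)(-3) = -7.
                   | -3  -1 |

Its absolute value is |J| = 7 (the area scaling factor).

Substituting x = -2u - 3v, y = -3u - v into the integrand,

    12x - 12y → 12u - 24v,

so the integral becomes

    ∬_R (12u - 24v) · |J| du dv = ∫_0^2 ∫_0^1 (84u - 168v) dv du.

Inner (v): 84u - 84.
Outer (u): 0.

Therefore ∬_D (12x - 12y) dx dy = 0.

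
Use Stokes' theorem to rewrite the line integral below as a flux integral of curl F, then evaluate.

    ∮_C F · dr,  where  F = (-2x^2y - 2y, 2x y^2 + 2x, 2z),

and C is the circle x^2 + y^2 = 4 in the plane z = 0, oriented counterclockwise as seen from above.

Let S be the flat disk x^2 + y^2 ≤ 4 in the plane z = 0, with upward unit normal n̂ = ẑ. By Stokes' theorem,

    ∮_C F · dr = ∬_S (∇ × F) · n̂ dS = ∬_D (curl F)_z dA,

where D is the disk x^2 + y^2 ≤ 4.

Compute the curl of F = (-2x^2y - 2y, 2x y^2 + 2x, 2z):
    (∇ × F)_x = ∂F_z/∂y - ∂F_y/∂z = 0,
    (∇ × F)_y = ∂F_x/∂z - ∂F_z/∂x = 0,
    (∇ × F)_z = ∂F_y/∂x - ∂F_x/∂y = 2x^2 + 2y^2 + 4.

On z = 0, (curl F)_z = 2x^2 + 2y^2 + 4.

Convert to polar (x = r cos θ, y = r sin θ, dA = r dr dθ); the integrand becomes 2r^2 + 4, so

    ∬_D (curl F)_z dA = ∫_0^{2π} ∫_0^{2} (2r^2 + 4) · r dr dθ.

Inner (r from 0 to 2): 16.
Outer (θ from 0 to 2π): 32π.

Therefore ∮_C F · dr = 32π.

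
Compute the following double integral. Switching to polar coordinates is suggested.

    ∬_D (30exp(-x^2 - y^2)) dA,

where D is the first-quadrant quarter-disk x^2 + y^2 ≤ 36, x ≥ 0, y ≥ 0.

The region D is 0 ≤ r ≤ 6, 0 ≤ θ ≤ π/2 in polar coordinates, where x = r cos(θ), y = r sin(θ), and dA = r dr dθ.

Under the substitution, the integrand becomes 30exp(-r^2), so

    ∬_D (30exp(-x^2 - y^2)) dA = ∫_{0}^{π/2} ∫_{0}^{6} (30exp(-r^2)) · r dr dθ.

Inner integral (in r): ∫_{0}^{6} (30exp(-r^2)) · r dr = 15 - 15exp(-36).

Outer integral (in θ): ∫_{0}^{π/2} (15 - 15exp(-36)) dθ = -15π (1 - exp(36))exp(-36)/2.

Therefore ∬_D (30exp(-x^2 - y^2)) dA = -15π (1 - exp(36))exp(-36)/2.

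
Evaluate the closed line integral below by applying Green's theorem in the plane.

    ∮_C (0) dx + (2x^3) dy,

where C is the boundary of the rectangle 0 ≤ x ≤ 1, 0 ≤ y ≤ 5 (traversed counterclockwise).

Green's theorem converts the closed line integral into a double integral over the enclosed region D:

    ∮_C P dx + Q dy = ∬_D (∂Q/∂x - ∂P/∂y) dA.

Here P = 0, Q = 2x^3, so

    ∂Q/∂x = 6x^2,    ∂P/∂y = 0,
    ∂Q/∂x - ∂P/∂y = 6x^2.

D is the region 0 ≤ x ≤ 1, 0 ≤ y ≤ 5. Evaluating the double integral:

    ∬_D (6x^2) dA = ∫_0^{1} ∫_0^{5} (6x^2) dy dx.

Inner (y from 0 to 5): 30x^2.
Outer (x from 0 to 1): 10.

Therefore ∮_C P dx + Q dy = 10.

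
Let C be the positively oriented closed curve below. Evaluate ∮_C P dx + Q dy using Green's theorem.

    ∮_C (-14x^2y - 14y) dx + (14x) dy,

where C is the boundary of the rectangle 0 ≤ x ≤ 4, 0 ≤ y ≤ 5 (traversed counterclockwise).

Green's theorem converts the closed line integral into a double integral over the enclosed region D:

    ∮_C P dx + Q dy = ∬_D (∂Q/∂x - ∂P/∂y) dA.

Here P = -14x^2y - 14y, Q = 14x, so

    ∂Q/∂x = 14,    ∂P/∂y = -14x^2 - 14,
    ∂Q/∂x - ∂P/∂y = 14x^2 + 28.

D is the region 0 ≤ x ≤ 4, 0 ≤ y ≤ 5. Evaluating the double integral:

    ∬_D (14x^2 + 28) dA = ∫_0^{4} ∫_0^{5} (14x^2 + 28) dy dx.

Inner (y from 0 to 5): 70x^2 + 140.
Outer (x from 0 to 4): 6160/3.

Therefore ∮_C P dx + Q dy = 6160/3.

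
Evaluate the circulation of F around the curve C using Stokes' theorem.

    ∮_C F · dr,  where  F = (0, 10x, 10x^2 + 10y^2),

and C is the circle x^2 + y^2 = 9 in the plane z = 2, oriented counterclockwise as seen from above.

Let S be the flat disk x^2 + y^2 ≤ 9 in the plane z = 2, with upward unit normal n̂ = ẑ. By Stokes' theorem,

    ∮_C F · dr = ∬_S (∇ × F) · n̂ dS = ∬_D (curl F)_z dA,

where D is the disk x^2 + y^2 ≤ 9.

Compute the curl of F = (0, 10x, 10x^2 + 10y^2):
    (∇ × F)_x = ∂F_z/∂y - ∂F_y/∂z = 20y,
    (∇ × F)_y = ∂F_x/∂z - ∂F_z/∂x = -20x,
    (∇ × F)_z = ∂F_y/∂x - ∂F_x/∂y = 10.

On z = 2, (curl F)_z = 10.

Convert to polar (x = r cos θ, y = r sin θ, dA = r dr dθ); the integrand becomes 10, so

    ∬_D (curl F)_z dA = ∫_0^{2π} ∫_0^{3} (10) · r dr dθ.

Inner (r from 0 to 3): 45.
Outer (θ from 0 to 2π): 90π.

Therefore ∮_C F · dr = 90π.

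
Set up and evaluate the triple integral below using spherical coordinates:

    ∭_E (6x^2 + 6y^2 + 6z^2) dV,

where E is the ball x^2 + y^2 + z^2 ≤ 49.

In spherical coordinates, x = ρ sin(φ) cos(θ), y = ρ sin(φ) sin(θ), z = ρ cos(φ), and dV = ρ^2 sin(φ) dρ dφ dθ.

The integrand becomes 6ρ^2, so

    ∭_E (6x^2 + 6y^2 + 6z^2) dV = ∫_{0}^{2π} ∫_{0}^{π} ∫_{0}^{7} (6ρ^2) · ρ^2 sin(φ) dρ dφ dθ.

Inner (ρ): 100842sin(φ)/5.
Middle (φ): 201684/5.
Outer (θ): 403368π/5.

Therefore the triple integral equals 403368π/5.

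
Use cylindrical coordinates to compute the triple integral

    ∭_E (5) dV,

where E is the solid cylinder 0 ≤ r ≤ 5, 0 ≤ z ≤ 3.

In cylindrical coordinates, x = r cos(θ), y = r sin(θ), z = z, and dV = r dr dθ dz.

The integrand becomes 5, so

    ∭_E (5) dV = ∫_{0}^{2π} ∫_{0}^{5} ∫_{0}^{3} (5) · r dz dr dθ.

Inner (z): 15r.
Middle (r from 0 to 5): 375/2.
Outer (θ): 375π.

Therefore the triple integral equals 375π.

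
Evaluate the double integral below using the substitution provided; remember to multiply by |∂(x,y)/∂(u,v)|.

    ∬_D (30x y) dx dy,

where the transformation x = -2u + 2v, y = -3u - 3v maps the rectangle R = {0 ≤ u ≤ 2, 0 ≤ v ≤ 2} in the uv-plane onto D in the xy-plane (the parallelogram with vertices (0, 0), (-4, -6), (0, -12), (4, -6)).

Compute the Jacobian determinant of (x, y) with respect to (u, v):

    ∂(x,y)/∂(u,v) = | -2  2 | = (-2)(-3) - (2)(-3) = 12.
                   | -3  -3 |

Its absolute value is |J| = 12 (the area scaling factor).

Substituting x = -2u + 2v, y = -3u - 3v into the integrand,

    30x y → 180u^2 - 180v^2,

so the integral becomes

    ∬_R (180u^2 - 180v^2) · |J| du dv = ∫_0^2 ∫_0^2 (2160u^2 - 2160v^2) dv du.

Inner (v): 4320u^2 - 5760.
Outer (u): 0.

Therefore ∬_D (30x y) dx dy = 0.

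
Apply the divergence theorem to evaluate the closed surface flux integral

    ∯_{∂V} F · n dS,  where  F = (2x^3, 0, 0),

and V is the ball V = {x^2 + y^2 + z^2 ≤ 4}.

By the divergence theorem,

    ∯_{∂V} F · n dS = ∭_V (∇ · F) dV.

Compute the divergence:
    ∇ · F = ∂F_x/∂x + ∂F_y/∂y + ∂F_z/∂z = 6x^2 + 0 + 0 = 6x^2.

In spherical coordinates, x = ρ sin(φ) cos(θ), y = ρ sin(φ) sin(θ), z = ρ cos(φ), dV = ρ^2 sin(φ) dρ dφ dθ, with 0 ≤ ρ ≤ 2, 0 ≤ φ ≤ π, 0 ≤ θ ≤ 2π.

The integrand, after substitution and multiplying by the volume element, becomes (6ρ^2sin(φ)^2cos(θ)^2) · ρ^2 sin(φ), so

    ∭_V (∇·F) dV = ∫_0^{2π} ∫_0^{π} ∫_0^{2} (6ρ^2sin(φ)^2cos(θ)^2) · ρ^2 sin(φ) dρ dφ dθ.

Inner (ρ from 0 to 2): 192sin(φ)^3cos(θ)^2/5.
Middle (φ from 0 to π): 256cos(θ)^2/5.
Outer (θ from 0 to 2π): 256π/5.

Therefore ∯_{∂V} F · n dS = 256π/5.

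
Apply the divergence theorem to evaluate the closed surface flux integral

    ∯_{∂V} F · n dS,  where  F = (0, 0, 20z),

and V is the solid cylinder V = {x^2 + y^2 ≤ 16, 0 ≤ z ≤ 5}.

By the divergence theorem,

    ∯_{∂V} F · n dS = ∭_V (∇ · F) dV.

Compute the divergence:
    ∇ · F = ∂F_x/∂x + ∂F_y/∂y + ∂F_z/∂z = 0 + 0 + 20 = 20.

In cylindrical coordinates, x = r cos(θ), y = r sin(θ), z = z, dV = r dr dθ dz, with 0 ≤ r ≤ 4, 0 ≤ θ ≤ 2π, 0 ≤ z ≤ 5.

The integrand, after substitution and multiplying by the volume element, becomes (20) · r, so

    ∭_V (∇·F) dV = ∫_0^{2π} ∫_0^{4} ∫_0^{5} (20) · r dz dr dθ.

Inner (z from 0 to 5): 100r.
Middle (r from 0 to 4): 800.
Outer (θ from 0 to 2π): 1600π.

Therefore ∯_{∂V} F · n dS = 1600π.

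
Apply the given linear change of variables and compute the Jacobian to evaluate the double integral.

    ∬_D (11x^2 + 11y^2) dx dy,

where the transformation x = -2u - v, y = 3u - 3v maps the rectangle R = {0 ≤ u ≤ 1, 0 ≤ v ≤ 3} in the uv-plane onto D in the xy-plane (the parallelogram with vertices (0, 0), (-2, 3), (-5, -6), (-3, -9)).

Compute the Jacobian determinant of (x, y) with respect to (u, v):

    ∂(x,y)/∂(u,v) = | -2  -1 | = (-2)(-3) - (-1)(3) = 9.
                   | 3  -3 |

Its absolute value is |J| = 9 (the area scaling factor).

Substituting x = -2u - v, y = 3u - 3v into the integrand,

    11x^2 + 11y^2 → 143u^2 - 154u v + 110v^2,

so the integral becomes

    ∬_R (143u^2 - 154u v + 110v^2) · |J| du dv = ∫_0^1 ∫_0^3 (1287u^2 - 1386u v + 990v^2) dv du.

Inner (v): 3861u^2 - 6237u + 8910.
Outer (u): 14157/2.

Therefore ∬_D (11x^2 + 11y^2) dx dy = 14157/2.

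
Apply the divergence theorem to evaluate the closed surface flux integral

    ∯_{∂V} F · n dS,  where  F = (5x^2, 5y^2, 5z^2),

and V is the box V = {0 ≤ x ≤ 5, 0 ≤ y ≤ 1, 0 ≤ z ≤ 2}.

By the divergence theorem,

    ∯_{∂V} F · n dS = ∭_V (∇ · F) dV.

Compute the divergence:
    ∇ · F = ∂F_x/∂x + ∂F_y/∂y + ∂F_z/∂z = 10x + 10y + 10z.

V is a rectangular box, so dV = dx dy dz with 0 ≤ x ≤ 5, 0 ≤ y ≤ 1, 0 ≤ z ≤ 2.

Integrate (10x + 10y + 10z) over V as an iterated integral:

    ∭_V (∇·F) dV = ∫_0^{5} ∫_0^{1} ∫_0^{2} (10x + 10y + 10z) dz dy dx.

Inner (z from 0 to 2): 20x + 20y + 20.
Middle (y from 0 to 1): 20x + 30.
Outer (x from 0 to 5): 400.

Therefore ∯_{∂V} F · n dS = 400.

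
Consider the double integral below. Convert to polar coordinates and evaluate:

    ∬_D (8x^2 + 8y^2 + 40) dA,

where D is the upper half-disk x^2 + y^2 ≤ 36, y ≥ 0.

The region D is 0 ≤ r ≤ 6, 0 ≤ θ ≤ π in polar coordinates, where x = r cos(θ), y = r sin(θ), and dA = r dr dθ.

Under the substitution, the integrand becomes 8r^2 + 40, so

    ∬_D (8x^2 + 8y^2 + 40) dA = ∫_{0}^{π} ∫_{0}^{6} (8r^2 + 40) · r dr dθ.

Inner integral (in r): ∫_{0}^{6} (8r^2 + 40) · r dr = 3312.

Outer integral (in θ): ∫_{0}^{π} (3312) dθ = 3312π.

Therefore ∬_D (8x^2 + 8y^2 + 40) dA = 3312π.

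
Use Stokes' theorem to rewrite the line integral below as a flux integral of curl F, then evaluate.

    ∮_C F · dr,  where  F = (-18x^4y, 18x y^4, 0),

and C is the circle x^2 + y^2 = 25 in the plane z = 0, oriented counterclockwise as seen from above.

Let S be the flat disk x^2 + y^2 ≤ 25 in the plane z = 0, with upward unit normal n̂ = ẑ. By Stokes' theorem,

    ∮_C F · dr = ∬_S (∇ × F) · n̂ dS = ∬_D (curl F)_z dA,

where D is the disk x^2 + y^2 ≤ 25.

Compute the curl of F = (-18x^4y, 18x y^4, 0):
    (∇ × F)_x = ∂F_z/∂y - ∂F_y/∂z = 0,
    (∇ × F)_y = ∂F_x/∂z - ∂F_z/∂x = 0,
    (∇ × F)_z = ∂F_y/∂x - ∂F_x/∂y = 18x^4 + 18y^4.

On z = 0, (curl F)_z = 18x^4 + 18y^4.

Convert to polar (x = r cos θ, y = r sin θ, dA = r dr dθ); the integrand becomes 18r^4(sin(θ)^4 + cos(θ)^4), so

    ∬_D (curl F)_z dA = ∫_0^{2π} ∫_0^{5} (18r^4(sin(θ)^4 + cos(θ)^4)) · r dr dθ.

Inner (r from 0 to 5): 46875sin(θ)^4 + 46875cos(θ)^4.
Outer (θ from 0 to 2π): 140625π/2.

Therefore ∮_C F · dr = 140625π/2.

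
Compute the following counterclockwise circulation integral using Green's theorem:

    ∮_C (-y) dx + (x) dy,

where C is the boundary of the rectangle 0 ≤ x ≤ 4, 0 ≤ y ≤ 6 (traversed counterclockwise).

Green's theorem converts the closed line integral into a double integral over the enclosed region D:

    ∮_C P dx + Q dy = ∬_D (∂Q/∂x - ∂P/∂y) dA.

Here P = -y, Q = x, so

    ∂Q/∂x = 1,    ∂P/∂y = -1,
    ∂Q/∂x - ∂P/∂y = 2.

D is the region 0 ≤ x ≤ 4, 0 ≤ y ≤ 6. Evaluating the double integral:

    ∬_D (2) dA = ∫_0^{4} ∫_0^{6} (2) dy dx.

Inner (y from 0 to 6): 12.
Outer (x from 0 to 4): 48.

Therefore ∮_C P dx + Q dy = 48.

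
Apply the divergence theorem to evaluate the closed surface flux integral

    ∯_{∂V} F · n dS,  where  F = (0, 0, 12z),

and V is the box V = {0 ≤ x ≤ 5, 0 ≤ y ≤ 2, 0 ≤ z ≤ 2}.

By the divergence theorem,

    ∯_{∂V} F · n dS = ∭_V (∇ · F) dV.

Compute the divergence:
    ∇ · F = ∂F_x/∂x + ∂F_y/∂y + ∂F_z/∂z = 0 + 0 + 12 = 12.

V is a rectangular box, so dV = dx dy dz with 0 ≤ x ≤ 5, 0 ≤ y ≤ 2, 0 ≤ z ≤ 2.

Integrate (12) over V as an iterated integral:

    ∭_V (∇·F) dV = ∫_0^{5} ∫_0^{2} ∫_0^{2} (12) dz dy dx.

Inner (z from 0 to 2): 24.
Middle (y from 0 to 2): 48.
Outer (x from 0 to 5): 240.

Therefore ∯_{∂V} F · n dS = 240.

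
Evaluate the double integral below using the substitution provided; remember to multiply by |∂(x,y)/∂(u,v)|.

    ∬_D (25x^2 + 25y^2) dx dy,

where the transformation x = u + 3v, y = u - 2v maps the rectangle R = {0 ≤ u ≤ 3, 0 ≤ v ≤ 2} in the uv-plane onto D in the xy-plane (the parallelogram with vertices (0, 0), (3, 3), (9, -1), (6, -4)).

Compute the Jacobian determinant of (x, y) with respect to (u, v):

    ∂(x,y)/∂(u,v) = | 1  3 | = (1)(-2) - (3)(1) = -5.
                   | 1  -2 |

Its absolute value is |J| = 5 (the area scaling factor).

Substituting x = u + 3v, y = u - 2v into the integrand,

    25x^2 + 25y^2 → 50u^2 + 50u v + 325v^2,

so the integral becomes

    ∬_R (50u^2 + 50u v + 325v^2) · |J| du dv = ∫_0^3 ∫_0^2 (250u^2 + 250u v + 1625v^2) dv du.

Inner (v): 500u^2 + 500u + 13000/3.
Outer (u): 19750.

Therefore ∬_D (25x^2 + 25y^2) dx dy = 19750.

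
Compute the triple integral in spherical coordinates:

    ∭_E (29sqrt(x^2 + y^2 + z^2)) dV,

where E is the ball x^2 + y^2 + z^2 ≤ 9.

In spherical coordinates, x = ρ sin(φ) cos(θ), y = ρ sin(φ) sin(θ), z = ρ cos(φ), and dV = ρ^2 sin(φ) dρ dφ dθ.

The integrand becomes 29ρ, so

    ∭_E (29sqrt(x^2 + y^2 + z^2)) dV = ∫_{0}^{2π} ∫_{0}^{π} ∫_{0}^{3} (29ρ) · ρ^2 sin(φ) dρ dφ dθ.

Inner (ρ): 2349sin(φ)/4.
Middle (φ): 2349/2.
Outer (θ): 2349π.

Therefore the triple integral equals 2349π.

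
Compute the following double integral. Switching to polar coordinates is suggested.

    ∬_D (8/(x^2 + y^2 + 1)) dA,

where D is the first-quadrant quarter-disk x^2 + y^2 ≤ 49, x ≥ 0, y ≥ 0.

The region D is 0 ≤ r ≤ 7, 0 ≤ θ ≤ π/2 in polar coordinates, where x = r cos(θ), y = r sin(θ), and dA = r dr dθ.

Under the substitution, the integrand becomes 8/(r^2 + 1), so

    ∬_D (8/(x^2 + y^2 + 1)) dA = ∫_{0}^{π/2} ∫_{0}^{7} (8/(r^2 + 1)) · r dr dθ.

Inner integral (in r): ∫_{0}^{7} (8/(r^2 + 1)) · r dr = log(6250000).

Outer integral (in θ): ∫_{0}^{π/2} (log(6250000)) dθ = 2π log(50).

Therefore ∬_D (8/(x^2 + y^2 + 1)) dA = 2π log(50).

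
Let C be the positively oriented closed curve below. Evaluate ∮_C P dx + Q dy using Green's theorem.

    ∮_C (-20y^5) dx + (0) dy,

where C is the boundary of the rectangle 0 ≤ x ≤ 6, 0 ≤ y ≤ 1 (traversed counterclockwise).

Green's theorem converts the closed line integral into a double integral over the enclosed region D:

    ∮_C P dx + Q dy = ∬_D (∂Q/∂x - ∂P/∂y) dA.

Here P = -20y^5, Q = 0, so

    ∂Q/∂x = 0,    ∂P/∂y = -100y^4,
    ∂Q/∂x - ∂P/∂y = 100y^4.

D is the region 0 ≤ x ≤ 6, 0 ≤ y ≤ 1. Evaluating the double integral:

    ∬_D (100y^4) dA = ∫_0^{6} ∫_0^{1} (100y^4) dy dx.

Inner (y from 0 to 1): 20.
Outer (x from 0 to 6): 120.

Therefore ∮_C P dx + Q dy = 120.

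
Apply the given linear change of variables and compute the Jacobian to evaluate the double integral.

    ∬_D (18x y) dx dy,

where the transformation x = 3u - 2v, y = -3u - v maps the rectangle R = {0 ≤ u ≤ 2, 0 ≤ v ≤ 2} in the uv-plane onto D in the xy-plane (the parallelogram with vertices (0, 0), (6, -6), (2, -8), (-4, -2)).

Compute the Jacobian determinant of (x, y) with respect to (u, v):

    ∂(x,y)/∂(u,v) = | 3  -2 | = (3)(-1) - (-2)(-3) = -9.
                   | -3  -1 |

Its absolute value is |J| = 9 (the area scaling factor).

Substituting x = 3u - 2v, y = -3u - v into the integrand,

    18x y → -162u^2 + 54u v + 36v^2,

so the integral becomes

    ∬_R (-162u^2 + 54u v + 36v^2) · |J| du dv = ∫_0^2 ∫_0^2 (-1458u^2 + 486u v + 324v^2) dv du.

Inner (v): -2916u^2 + 972u + 864.
Outer (u): -4104.

Therefore ∬_D (18x y) dx dy = -4104.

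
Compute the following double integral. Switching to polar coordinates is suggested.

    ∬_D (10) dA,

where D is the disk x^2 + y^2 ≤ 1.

The region D is 0 ≤ r ≤ 1, 0 ≤ θ ≤ 2π in polar coordinates, where x = r cos(θ), y = r sin(θ), and dA = r dr dθ.

Under the substitution, the integrand becomes 10, so

    ∬_D (10) dA = ∫_{0}^{2π} ∫_{0}^{1} (10) · r dr dθ.

Inner integral (in r): ∫_{0}^{1} (10) · r dr = 5.

Outer integral (in θ): ∫_{0}^{2π} (5) dθ = 10π.

Therefore ∬_D (10) dA = 10π.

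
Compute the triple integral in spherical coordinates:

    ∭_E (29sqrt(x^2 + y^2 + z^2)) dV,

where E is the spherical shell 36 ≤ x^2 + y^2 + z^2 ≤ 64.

In spherical coordinates, x = ρ sin(φ) cos(θ), y = ρ sin(φ) sin(θ), z = ρ cos(φ), and dV = ρ^2 sin(φ) dρ dφ dθ.

The integrand becomes 29ρ, so

    ∭_E (29sqrt(x^2 + y^2 + z^2)) dV = ∫_{0}^{2π} ∫_{0}^{π} ∫_{6}^{8} (29ρ) · ρ^2 sin(φ) dρ dφ dθ.

Inner (ρ): 20300sin(φ).
Middle (φ): 40600.
Outer (θ): 81200π.

Therefore the triple integral equals 81200π.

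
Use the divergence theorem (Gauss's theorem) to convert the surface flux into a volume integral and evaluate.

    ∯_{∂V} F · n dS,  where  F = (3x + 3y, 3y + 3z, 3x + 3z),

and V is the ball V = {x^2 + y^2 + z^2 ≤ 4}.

By the divergence theorem,

    ∯_{∂V} F · n dS = ∭_V (∇ · F) dV.

Compute the divergence:
    ∇ · F = ∂F_x/∂x + ∂F_y/∂y + ∂F_z/∂z = 3 + 3 + 3 = 9.

In spherical coordinates, x = ρ sin(φ) cos(θ), y = ρ sin(φ) sin(θ), z = ρ cos(φ), dV = ρ^2 sin(φ) dρ dφ dθ, with 0 ≤ ρ ≤ 2, 0 ≤ φ ≤ π, 0 ≤ θ ≤ 2π.

The integrand, after substitution and multiplying by the volume element, becomes (9) · ρ^2 sin(φ), so

    ∭_V (∇·F) dV = ∫_0^{2π} ∫_0^{π} ∫_0^{2} (9) · ρ^2 sin(φ) dρ dφ dθ.

Inner (ρ from 0 to 2): 24sin(φ).
Middle (φ from 0 to π): 48.
Outer (θ from 0 to 2π): 96π.

Therefore ∯_{∂V} F · n dS = 96π.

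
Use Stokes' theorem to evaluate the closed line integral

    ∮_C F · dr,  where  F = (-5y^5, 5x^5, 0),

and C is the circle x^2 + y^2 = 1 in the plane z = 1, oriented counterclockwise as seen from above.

Let S be the flat disk x^2 + y^2 ≤ 1 in the plane z = 1, with upward unit normal n̂ = ẑ. By Stokes' theorem,

    ∮_C F · dr = ∬_S (∇ × F) · n̂ dS = ∬_D (curl F)_z dA,

where D is the disk x^2 + y^2 ≤ 1.

Compute the curl of F = (-5y^5, 5x^5, 0):
    (∇ × F)_x = ∂F_z/∂y - ∂F_y/∂z = 0,
    (∇ × F)_y = ∂F_x/∂z - ∂F_z/∂x = 0,
    (∇ × F)_z = ∂F_y/∂x - ∂F_x/∂y = 25x^4 + 25y^4.

On z = 1, (curl F)_z = 25x^4 + 25y^4.

Convert to polar (x = r cos θ, y = r sin θ, dA = r dr dθ); the integrand becomes 25r^4(sin(θ)^4 + cos(θ)^4), so

    ∬_D (curl F)_z dA = ∫_0^{2π} ∫_0^{1} (25r^4(sin(θ)^4 + cos(θ)^4)) · r dr dθ.

Inner (r from 0 to 1): 25sin(θ)^4/6 + 25cos(θ)^4/6.
Outer (θ from 0 to 2π): 25π/4.

Therefore ∮_C F · dr = 25π/4.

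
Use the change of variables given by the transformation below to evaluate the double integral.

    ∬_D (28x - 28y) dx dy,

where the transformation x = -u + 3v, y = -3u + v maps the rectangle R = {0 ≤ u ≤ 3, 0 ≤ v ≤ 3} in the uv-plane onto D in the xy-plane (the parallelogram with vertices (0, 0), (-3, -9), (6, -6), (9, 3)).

Compute the Jacobian determinant of (x, y) with respect to (u, v):

    ∂(x,y)/∂(u,v) = | -1  3 | = (-1)(1) - (3)(-3) = 8.
                   | -3  1 |

Its absolute value is |J| = 8 (the area scaling factor).

Substituting x = -u + 3v, y = -3u + v into the integrand,

    28x - 28y → 56u + 56v,

so the integral becomes

    ∬_R (56u + 56v) · |J| du dv = ∫_0^3 ∫_0^3 (448u + 448v) dv du.

Inner (v): 1344u + 2016.
Outer (u): 12096.

Therefore ∬_D (28x - 28y) dx dy = 12096.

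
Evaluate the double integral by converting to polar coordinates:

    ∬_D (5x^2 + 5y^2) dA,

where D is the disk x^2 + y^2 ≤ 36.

The region D is 0 ≤ r ≤ 6, 0 ≤ θ ≤ 2π in polar coordinates, where x = r cos(θ), y = r sin(θ), and dA = r dr dθ.

Under the substitution, the integrand becomes 5r^2, so

    ∬_D (5x^2 + 5y^2) dA = ∫_{0}^{2π} ∫_{0}^{6} (5r^2) · r dr dθ.

Inner integral (in r): ∫_{0}^{6} (5r^2) · r dr = 1620.

Outer integral (in θ): ∫_{0}^{2π} (1620) dθ = 3240π.

Therefore ∬_D (5x^2 + 5y^2) dA = 3240π.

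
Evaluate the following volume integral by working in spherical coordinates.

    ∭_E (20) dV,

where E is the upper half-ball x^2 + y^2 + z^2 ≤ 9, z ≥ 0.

In spherical coordinates, x = ρ sin(φ) cos(θ), y = ρ sin(φ) sin(θ), z = ρ cos(φ), and dV = ρ^2 sin(φ) dρ dφ dθ.

The integrand becomes 20, so

    ∭_E (20) dV = ∫_{0}^{2π} ∫_{0}^{π/2} ∫_{0}^{3} (20) · ρ^2 sin(φ) dρ dφ dθ.

Inner (ρ): 180sin(φ).
Middle (φ): 180.
Outer (θ): 360π.

Therefore the triple integral equals 360π.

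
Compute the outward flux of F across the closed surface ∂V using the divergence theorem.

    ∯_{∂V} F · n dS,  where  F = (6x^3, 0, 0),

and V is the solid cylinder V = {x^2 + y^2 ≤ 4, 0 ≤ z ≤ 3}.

By the divergence theorem,

    ∯_{∂V} F · n dS = ∭_V (∇ · F) dV.

Compute the divergence:
    ∇ · F = ∂F_x/∂x + ∂F_y/∂y + ∂F_z/∂z = 18x^2 + 0 + 0 = 18x^2.

In cylindrical coordinates, x = r cos(θ), y = r sin(θ), z = z, dV = r dr dθ dz, with 0 ≤ r ≤ 2, 0 ≤ θ ≤ 2π, 0 ≤ z ≤ 3.

The integrand, after substitution and multiplying by the volume element, becomes (18r^2cos(θ)^2) · r, so

    ∭_V (∇·F) dV = ∫_0^{2π} ∫_0^{2} ∫_0^{3} (18r^2cos(θ)^2) · r dz dr dθ.

Inner (z from 0 to 3): 54r^3cos(θ)^2.
Middle (r from 0 to 2): 216cos(θ)^2.
Outer (θ from 0 to 2π): 216π.

Therefore ∯_{∂V} F · n dS = 216π.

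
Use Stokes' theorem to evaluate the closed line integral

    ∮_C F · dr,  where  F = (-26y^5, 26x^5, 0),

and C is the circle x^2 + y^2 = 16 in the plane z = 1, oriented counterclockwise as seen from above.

Let S be the flat disk x^2 + y^2 ≤ 16 in the plane z = 1, with upward unit normal n̂ = ẑ. By Stokes' theorem,

    ∮_C F · dr = ∬_S (∇ × F) · n̂ dS = ∬_D (curl F)_z dA,

where D is the disk x^2 + y^2 ≤ 16.

Compute the curl of F = (-26y^5, 26x^5, 0):
    (∇ × F)_x = ∂F_z/∂y - ∂F_y/∂z = 0,
    (∇ × F)_y = ∂F_x/∂z - ∂F_z/∂x = 0,
    (∇ × F)_z = ∂F_y/∂x - ∂F_x/∂y = 130x^4 + 130y^4.

On z = 1, (curl F)_z = 130x^4 + 130y^4.

Convert to polar (x = r cos θ, y = r sin θ, dA = r dr dθ); the integrand becomes 130r^4(sin(θ)^4 + cos(θ)^4), so

    ∬_D (curl F)_z dA = ∫_0^{2π} ∫_0^{4} (130r^4(sin(θ)^4 + cos(θ)^4)) · r dr dθ.

Inner (r from 0 to 4): 266240sin(θ)^4/3 + 266240cos(θ)^4/3.
Outer (θ from 0 to 2π): 133120π.

Therefore ∮_C F · dr = 133120π.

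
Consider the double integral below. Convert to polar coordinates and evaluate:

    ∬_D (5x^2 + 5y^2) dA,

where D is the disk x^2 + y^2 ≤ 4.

The region D is 0 ≤ r ≤ 2, 0 ≤ θ ≤ 2π in polar coordinates, where x = r cos(θ), y = r sin(θ), and dA = r dr dθ.

Under the substitution, the integrand becomes 5r^2, so

    ∬_D (5x^2 + 5y^2) dA = ∫_{0}^{2π} ∫_{0}^{2} (5r^2) · r dr dθ.

Inner integral (in r): ∫_{0}^{2} (5r^2) · r dr = 20.

Outer integral (in θ): ∫_{0}^{2π} (20) dθ = 40π.

Therefore ∬_D (5x^2 + 5y^2) dA = 40π.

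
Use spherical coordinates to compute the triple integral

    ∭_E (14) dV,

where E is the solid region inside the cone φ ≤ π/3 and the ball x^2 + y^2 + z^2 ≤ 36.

In spherical coordinates, x = ρ sin(φ) cos(θ), y = ρ sin(φ) sin(θ), z = ρ cos(φ), and dV = ρ^2 sin(φ) dρ dφ dθ.

The integrand becomes 14, so

    ∭_E (14) dV = ∫_{0}^{2π} ∫_{0}^{π/3} ∫_{0}^{6} (14) · ρ^2 sin(φ) dρ dφ dθ.

Inner (ρ): 1008sin(φ).
Middle (φ): 504.
Outer (θ): 1008π.

Therefore the triple integral equals 1008π.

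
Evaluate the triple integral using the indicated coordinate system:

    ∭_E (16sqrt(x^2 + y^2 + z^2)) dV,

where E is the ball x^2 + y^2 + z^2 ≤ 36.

In spherical coordinates, x = ρ sin(φ) cos(θ), y = ρ sin(φ) sin(θ), z = ρ cos(φ), and dV = ρ^2 sin(φ) dρ dφ dθ.

The integrand becomes 16ρ, so

    ∭_E (16sqrt(x^2 + y^2 + z^2)) dV = ∫_{0}^{2π} ∫_{0}^{π} ∫_{0}^{6} (16ρ) · ρ^2 sin(φ) dρ dφ dθ.

Inner (ρ): 5184sin(φ).
Middle (φ): 10368.
Outer (θ): 20736π.

Therefore the triple integral equals 20736π.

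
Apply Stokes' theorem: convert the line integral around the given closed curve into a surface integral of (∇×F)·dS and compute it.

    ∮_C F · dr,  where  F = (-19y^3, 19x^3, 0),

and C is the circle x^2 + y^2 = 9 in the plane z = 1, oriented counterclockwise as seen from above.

Let S be the flat disk x^2 + y^2 ≤ 9 in the plane z = 1, with upward unit normal n̂ = ẑ. By Stokes' theorem,

    ∮_C F · dr = ∬_S (∇ × F) · n̂ dS = ∬_D (curl F)_z dA,

where D is the disk x^2 + y^2 ≤ 9.

Compute the curl of F = (-19y^3, 19x^3, 0):
    (∇ × F)_x = ∂F_z/∂y - ∂F_y/∂z = 0,
    (∇ × F)_y = ∂F_x/∂z - ∂F_z/∂x = 0,
    (∇ × F)_z = ∂F_y/∂x - ∂F_x/∂y = 57x^2 + 57y^2.

On z = 1, (curl F)_z = 57x^2 + 57y^2.

Convert to polar (x = r cos θ, y = r sin θ, dA = r dr dθ); the integrand becomes 57r^2, so

    ∬_D (curl F)_z dA = ∫_0^{2π} ∫_0^{3} (57r^2) · r dr dθ.

Inner (r from 0 to 3): 4617/4.
Outer (θ from 0 to 2π): 4617π/2.

Therefore ∮_C F · dr = 4617π/2.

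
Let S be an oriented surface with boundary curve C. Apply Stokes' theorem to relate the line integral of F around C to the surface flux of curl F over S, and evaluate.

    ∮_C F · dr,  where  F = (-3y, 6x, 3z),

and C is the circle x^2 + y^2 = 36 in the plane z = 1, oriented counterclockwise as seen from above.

Let S be the flat disk x^2 + y^2 ≤ 36 in the plane z = 1, with upward unit normal n̂ = ẑ. By Stokes' theorem,

    ∮_C F · dr = ∬_S (∇ × F) · n̂ dS = ∬_D (curl F)_z dA,

where D is the disk x^2 + y^2 ≤ 36.

Compute the curl of F = (-3y, 6x, 3z):
    (∇ × F)_x = ∂F_z/∂y - ∂F_y/∂z = 0,
    (∇ × F)_y = ∂F_x/∂z - ∂F_z/∂x = 0,
    (∇ × F)_z = ∂F_y/∂x - ∂F_x/∂y = 9.

On z = 1, (curl F)_z = 9.

Convert to polar (x = r cos θ, y = r sin θ, dA = r dr dθ); the integrand becomes 9, so

    ∬_D (curl F)_z dA = ∫_0^{2π} ∫_0^{6} (9) · r dr dθ.

Inner (r from 0 to 6): 162.
Outer (θ from 0 to 2π): 324π.

Therefore ∮_C F · dr = 324π.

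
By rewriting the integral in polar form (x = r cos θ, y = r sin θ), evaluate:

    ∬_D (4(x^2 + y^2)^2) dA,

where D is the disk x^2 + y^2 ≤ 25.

The region D is 0 ≤ r ≤ 5, 0 ≤ θ ≤ 2π in polar coordinates, where x = r cos(θ), y = r sin(θ), and dA = r dr dθ.

Under the substitution, the integrand becomes 4r^4, so

    ∬_D (4(x^2 + y^2)^2) dA = ∫_{0}^{2π} ∫_{0}^{5} (4r^4) · r dr dθ.

Inner integral (in r): ∫_{0}^{5} (4r^4) · r dr = 31250/3.

Outer integral (in θ): ∫_{0}^{2π} (31250/3) dθ = 62500π/3.

Therefore ∬_D (4(x^2 + y^2)^2) dA = 62500π/3.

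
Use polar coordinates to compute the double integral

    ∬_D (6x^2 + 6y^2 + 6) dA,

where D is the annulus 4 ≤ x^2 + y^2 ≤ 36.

The region D is 2 ≤ r ≤ 6, 0 ≤ θ ≤ 2π in polar coordinates, where x = r cos(θ), y = r sin(θ), and dA = r dr dθ.

Under the substitution, the integrand becomes 6r^2 + 6, so

    ∬_D (6x^2 + 6y^2 + 6) dA = ∫_{0}^{2π} ∫_{2}^{6} (6r^2 + 6) · r dr dθ.

Inner integral (in r): ∫_{2}^{6} (6r^2 + 6) · r dr = 2016.

Outer integral (in θ): ∫_{0}^{2π} (2016) dθ = 4032π.

Therefore ∬_D (6x^2 + 6y^2 + 6) dA = 4032π.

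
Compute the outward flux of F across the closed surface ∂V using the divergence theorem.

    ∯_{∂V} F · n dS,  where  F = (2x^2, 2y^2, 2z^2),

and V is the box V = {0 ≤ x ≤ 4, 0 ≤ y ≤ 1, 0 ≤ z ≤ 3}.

By the divergence theorem,

    ∯_{∂V} F · n dS = ∭_V (∇ · F) dV.

Compute the divergence:
    ∇ · F = ∂F_x/∂x + ∂F_y/∂y + ∂F_z/∂z = 4x + 4y + 4z.

V is a rectangular box, so dV = dx dy dz with 0 ≤ x ≤ 4, 0 ≤ y ≤ 1, 0 ≤ z ≤ 3.

Integrate (4x + 4y + 4z) over V as an iterated integral:

    ∭_V (∇·F) dV = ∫_0^{4} ∫_0^{1} ∫_0^{3} (4x + 4y + 4z) dz dy dx.

Inner (z from 0 to 3): 12x + 12y + 18.
Middle (y from 0 to 1): 12x + 24.
Outer (x from 0 to 4): 192.

Therefore ∯_{∂V} F · n dS = 192.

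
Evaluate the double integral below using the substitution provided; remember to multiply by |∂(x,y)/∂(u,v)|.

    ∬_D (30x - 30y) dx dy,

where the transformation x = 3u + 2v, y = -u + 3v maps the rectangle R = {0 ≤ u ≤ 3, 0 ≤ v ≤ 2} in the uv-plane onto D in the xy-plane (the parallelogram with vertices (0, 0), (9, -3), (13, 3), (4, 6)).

Compute the Jacobian determinant of (x, y) with respect to (u, v):

    ∂(x,y)/∂(u,v) = | 3  2 | = (3)(3) - (2)(-1) = 11.
                   | -1  3 |

Its absolute value is |J| = 11 (the area scaling factor).

Substituting x = 3u + 2v, y = -u + 3v into the integrand,

    30x - 30y → 120u - 30v,

so the integral becomes

    ∬_R (120u - 30v) · |J| du dv = ∫_0^3 ∫_0^2 (1320u - 330v) dv du.

Inner (v): 2640u - 660.
Outer (u): 9900.

Therefore ∬_D (30x - 30y) dx dy = 9900.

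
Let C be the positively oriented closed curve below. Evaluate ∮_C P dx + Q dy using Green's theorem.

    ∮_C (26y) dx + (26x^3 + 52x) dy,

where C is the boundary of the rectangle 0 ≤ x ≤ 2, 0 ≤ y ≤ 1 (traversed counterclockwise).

Green's theorem converts the closed line integral into a double integral over the enclosed region D:

    ∮_C P dx + Q dy = ∬_D (∂Q/∂x - ∂P/∂y) dA.

Here P = 26y, Q = 26x^3 + 52x, so

    ∂Q/∂x = 78x^2 + 52,    ∂P/∂y = 26,
    ∂Q/∂x - ∂P/∂y = 78x^2 + 26.

D is the region 0 ≤ x ≤ 2, 0 ≤ y ≤ 1. Evaluating the double integral:

    ∬_D (78x^2 + 26) dA = ∫_0^{2} ∫_0^{1} (78x^2 + 26) dy dx.

Inner (y from 0 to 1): 78x^2 + 26.
Outer (x from 0 to 2): 260.

Therefore ∮_C P dx + Q dy = 260.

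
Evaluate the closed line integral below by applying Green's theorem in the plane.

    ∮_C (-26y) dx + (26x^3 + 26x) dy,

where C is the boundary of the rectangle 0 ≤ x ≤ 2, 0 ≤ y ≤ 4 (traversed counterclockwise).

Green's theorem converts the closed line integral into a double integral over the enclosed region D:

    ∮_C P dx + Q dy = ∬_D (∂Q/∂x - ∂P/∂y) dA.

Here P = -26y, Q = 26x^3 + 26x, so

    ∂Q/∂x = 78x^2 + 26,    ∂P/∂y = -26,
    ∂Q/∂x - ∂P/∂y = 78x^2 + 52.

D is the region 0 ≤ x ≤ 2, 0 ≤ y ≤ 4. Evaluating the double integral:

    ∬_D (78x^2 + 52) dA = ∫_0^{2} ∫_0^{4} (78x^2 + 52) dy dx.

Inner (y from 0 to 4): 312x^2 + 208.
Outer (x from 0 to 2): 1248.

Therefore ∮_C P dx + Q dy = 1248.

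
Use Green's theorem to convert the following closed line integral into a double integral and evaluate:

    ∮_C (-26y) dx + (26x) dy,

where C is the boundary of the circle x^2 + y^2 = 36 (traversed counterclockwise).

Green's theorem converts the closed line integral into a double integral over the enclosed region D:

    ∮_C P dx + Q dy = ∬_D (∂Q/∂x - ∂P/∂y) dA.

Here P = -26y, Q = 26x, so

    ∂Q/∂x = 26,    ∂P/∂y = -26,
    ∂Q/∂x - ∂P/∂y = 52.

D is the region x^2 + y^2 ≤ 36. Evaluating the double integral:

In polar coordinates (x = r cos θ, y = r sin θ, dA = r dr dθ) the integrand becomes 52, so

    ∬_D (52) dA = ∫_0^{2π} ∫_0^{6} (52) · r dr dθ.

Inner (r from 0 to 6): 936.
Outer (θ from 0 to 2π): 1872π.

Therefore ∮_C P dx + Q dy = 1872π.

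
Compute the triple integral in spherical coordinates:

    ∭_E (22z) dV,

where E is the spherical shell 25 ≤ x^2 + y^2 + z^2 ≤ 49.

In spherical coordinates, x = ρ sin(φ) cos(θ), y = ρ sin(φ) sin(θ), z = ρ cos(φ), and dV = ρ^2 sin(φ) dρ dφ dθ.

The integrand becomes 22ρ cos(φ), so

    ∭_E (22z) dV = ∫_{0}^{2π} ∫_{0}^{π} ∫_{5}^{7} (22ρ cos(φ)) · ρ^2 sin(φ) dρ dφ dθ.

Inner (ρ): 4884sin(2φ).
Middle (φ): 0.
Outer (θ): 0.

Therefore the triple integral equals 0.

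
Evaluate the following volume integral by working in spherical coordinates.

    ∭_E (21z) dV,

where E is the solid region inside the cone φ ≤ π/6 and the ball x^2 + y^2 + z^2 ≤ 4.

In spherical coordinates, x = ρ sin(φ) cos(θ), y = ρ sin(φ) sin(θ), z = ρ cos(φ), and dV = ρ^2 sin(φ) dρ dφ dθ.

The integrand becomes 21ρ cos(φ), so

    ∭_E (21z) dV = ∫_{0}^{2π} ∫_{0}^{π/6} ∫_{0}^{2} (21ρ cos(φ)) · ρ^2 sin(φ) dρ dφ dθ.

Inner (ρ): 42sin(2φ).
Middle (φ): 21/2.
Outer (θ): 21π.

Therefore the triple integral equals 21π.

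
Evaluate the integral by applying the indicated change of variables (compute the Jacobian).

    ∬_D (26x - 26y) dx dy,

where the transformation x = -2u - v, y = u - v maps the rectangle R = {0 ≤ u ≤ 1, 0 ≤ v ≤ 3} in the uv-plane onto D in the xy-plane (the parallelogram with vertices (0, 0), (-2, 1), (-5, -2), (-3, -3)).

Compute the Jacobian determinant of (x, y) with respect to (u, v):

    ∂(x,y)/∂(u,v) = | -2  -1 | = (-2)(-1) - (-1)(1) = 3.
                   | 1  -1 |

Its absolute value is |J| = 3 (the area scaling factor).

Substituting x = -2u - v, y = u - v into the integrand,

    26x - 26y → -78u,

so the integral becomes

    ∬_R (-78u) · |J| du dv = ∫_0^1 ∫_0^3 (-234u) dv du.

Inner (v): -702u.
Outer (u): -351.

Therefore ∬_D (26x - 26y) dx dy = -351.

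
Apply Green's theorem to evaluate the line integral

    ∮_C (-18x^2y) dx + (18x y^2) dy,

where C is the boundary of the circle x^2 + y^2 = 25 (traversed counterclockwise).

Green's theorem converts the closed line integral into a double integral over the enclosed region D:

    ∮_C P dx + Q dy = ∬_D (∂Q/∂x - ∂P/∂y) dA.

Here P = -18x^2y, Q = 18x y^2, so

    ∂Q/∂x = 18y^2,    ∂P/∂y = -18x^2,
    ∂Q/∂x - ∂P/∂y = 18x^2 + 18y^2.

D is the region x^2 + y^2 ≤ 25. Evaluating the double integral:

In polar coordinates (x = r cos θ, y = r sin θ, dA = r dr dθ) the integrand becomes 18r^2, so

    ∬_D (18x^2 + 18y^2) dA = ∫_0^{2π} ∫_0^{5} (18r^2) · r dr dθ.

Inner (r from 0 to 5): 5625/2.
Outer (θ from 0 to 2π): 5625π.

Therefore ∮_C P dx + Q dy = 5625π.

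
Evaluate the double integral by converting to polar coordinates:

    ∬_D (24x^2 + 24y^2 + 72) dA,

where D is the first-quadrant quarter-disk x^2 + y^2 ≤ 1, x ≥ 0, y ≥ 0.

The region D is 0 ≤ r ≤ 1, 0 ≤ θ ≤ π/2 in polar coordinates, where x = r cos(θ), y = r sin(θ), and dA = r dr dθ.

Under the substitution, the integrand becomes 24r^2 + 72, so

    ∬_D (24x^2 + 24y^2 + 72) dA = ∫_{0}^{π/2} ∫_{0}^{1} (24r^2 + 72) · r dr dθ.

Inner integral (in r): ∫_{0}^{1} (24r^2 + 72) · r dr = 42.

Outer integral (in θ): ∫_{0}^{π/2} (42) dθ = 21π.

Therefore ∬_D (24x^2 + 24y^2 + 72) dA = 21π.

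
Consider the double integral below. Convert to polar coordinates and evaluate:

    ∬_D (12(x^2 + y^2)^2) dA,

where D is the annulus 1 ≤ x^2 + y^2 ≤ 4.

The region D is 1 ≤ r ≤ 2, 0 ≤ θ ≤ 2π in polar coordinates, where x = r cos(θ), y = r sin(θ), and dA = r dr dθ.

Under the substitution, the integrand becomes 12r^4, so

    ∬_D (12(x^2 + y^2)^2) dA = ∫_{0}^{2π} ∫_{1}^{2} (12r^4) · r dr dθ.

Inner integral (in r): ∫_{1}^{2} (12r^4) · r dr = 126.

Outer integral (in θ): ∫_{0}^{2π} (126) dθ = 252π.

Therefore ∬_D (12(x^2 + y^2)^2) dA = 252π.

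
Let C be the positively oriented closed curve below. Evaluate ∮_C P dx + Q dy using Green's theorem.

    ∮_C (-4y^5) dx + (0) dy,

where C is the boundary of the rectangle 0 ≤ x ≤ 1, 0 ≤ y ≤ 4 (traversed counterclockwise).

Green's theorem converts the closed line integral into a double integral over the enclosed region D:

    ∮_C P dx + Q dy = ∬_D (∂Q/∂x - ∂P/∂y) dA.

Here P = -4y^5, Q = 0, so

    ∂Q/∂x = 0,    ∂P/∂y = -20y^4,
    ∂Q/∂x - ∂P/∂y = 20y^4.

D is the region 0 ≤ x ≤ 1, 0 ≤ y ≤ 4. Evaluating the double integral:

    ∬_D (20y^4) dA = ∫_0^{1} ∫_0^{4} (20y^4) dy dx.

Inner (y from 0 to 4): 4096.
Outer (x from 0 to 1): 4096.

Therefore ∮_C P dx + Q dy = 4096.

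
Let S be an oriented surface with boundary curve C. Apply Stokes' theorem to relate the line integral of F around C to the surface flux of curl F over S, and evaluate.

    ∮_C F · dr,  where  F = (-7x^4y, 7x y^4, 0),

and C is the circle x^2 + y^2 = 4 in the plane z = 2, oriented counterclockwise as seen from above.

Let S be the flat disk x^2 + y^2 ≤ 4 in the plane z = 2, with upward unit normal n̂ = ẑ. By Stokes' theorem,

    ∮_C F · dr = ∬_S (∇ × F) · n̂ dS = ∬_D (curl F)_z dA,

where D is the disk x^2 + y^2 ≤ 4.

Compute the curl of F = (-7x^4y, 7x y^4, 0):
    (∇ × F)_x = ∂F_z/∂y - ∂F_y/∂z = 0,
    (∇ × F)_y = ∂F_x/∂z - ∂F_z/∂x = 0,
    (∇ × F)_z = ∂F_y/∂x - ∂F_x/∂y = 7x^4 + 7y^4.

On z = 2, (curl F)_z = 7x^4 + 7y^4.

Convert to polar (x = r cos θ, y = r sin θ, dA = r dr dθ); the integrand becomes 7r^4(sin(θ)^4 + cos(θ)^4), so

    ∬_D (curl F)_z dA = ∫_0^{2π} ∫_0^{2} (7r^4(sin(θ)^4 + cos(θ)^4)) · r dr dθ.

Inner (r from 0 to 2): 224sin(θ)^4/3 + 224cos(θ)^4/3.
Outer (θ from 0 to 2π): 112π.

Therefore ∮_C F · dr = 112π.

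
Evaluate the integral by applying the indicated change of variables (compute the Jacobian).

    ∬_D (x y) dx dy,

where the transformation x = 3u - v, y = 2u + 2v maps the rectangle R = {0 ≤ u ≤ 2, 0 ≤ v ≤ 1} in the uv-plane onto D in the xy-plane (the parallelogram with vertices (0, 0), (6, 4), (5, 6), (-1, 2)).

Compute the Jacobian determinant of (x, y) with respect to (u, v):

    ∂(x,y)/∂(u,v) = | 3  -1 | = (3)(2) - (-1)(2) = 8.
                   | 2  2 |

Its absolute value is |J| = 8 (the area scaling factor).

Substituting x = 3u - v, y = 2u + 2v into the integrand,

    x y → 6u^2 + 4u v - 2v^2,

so the integral becomes

    ∬_R (6u^2 + 4u v - 2v^2) · |J| du dv = ∫_0^2 ∫_0^1 (48u^2 + 32u v - 16v^2) dv du.

Inner (v): 48u^2 + 16u - 16/3.
Outer (u): 448/3.

Therefore ∬_D (x y) dx dy = 448/3.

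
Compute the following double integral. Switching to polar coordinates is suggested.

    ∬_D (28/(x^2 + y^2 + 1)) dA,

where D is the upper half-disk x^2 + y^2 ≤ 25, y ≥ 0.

The region D is 0 ≤ r ≤ 5, 0 ≤ θ ≤ π in polar coordinates, where x = r cos(θ), y = r sin(θ), and dA = r dr dθ.

Under the substitution, the integrand becomes 28/(r^2 + 1), so

    ∬_D (28/(x^2 + y^2 + 1)) dA = ∫_{0}^{π} ∫_{0}^{5} (28/(r^2 + 1)) · r dr dθ.

Inner integral (in r): ∫_{0}^{5} (28/(r^2 + 1)) · r dr = log(64509974703297150976).

Outer integral (in θ): ∫_{0}^{π} (log(64509974703297150976)) dθ = log(64509974703297150976^π).

Therefore ∬_D (28/(x^2 + y^2 + 1)) dA = log(64509974703297150976^π).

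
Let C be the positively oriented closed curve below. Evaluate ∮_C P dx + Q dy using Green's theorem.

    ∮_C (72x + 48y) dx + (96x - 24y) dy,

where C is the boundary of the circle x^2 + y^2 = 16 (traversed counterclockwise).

Green's theorem converts the closed line integral into a double integral over the enclosed region D:

    ∮_C P dx + Q dy = ∬_D (∂Q/∂x - ∂P/∂y) dA.

Here P = 72x + 48y, Q = 96x - 24y, so

    ∂Q/∂x = 96,    ∂P/∂y = 48,
    ∂Q/∂x - ∂P/∂y = 48.

D is the region x^2 + y^2 ≤ 16. Evaluating the double integral:

In polar coordinates (x = r cos θ, y = r sin θ, dA = r dr dθ) the integrand becomes 48, so

    ∬_D (48) dA = ∫_0^{2π} ∫_0^{4} (48) · r dr dθ.

Inner (r from 0 to 4): 384.
Outer (θ from 0 to 2π): 768π.

Therefore ∮_C P dx + Q dy = 768π.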